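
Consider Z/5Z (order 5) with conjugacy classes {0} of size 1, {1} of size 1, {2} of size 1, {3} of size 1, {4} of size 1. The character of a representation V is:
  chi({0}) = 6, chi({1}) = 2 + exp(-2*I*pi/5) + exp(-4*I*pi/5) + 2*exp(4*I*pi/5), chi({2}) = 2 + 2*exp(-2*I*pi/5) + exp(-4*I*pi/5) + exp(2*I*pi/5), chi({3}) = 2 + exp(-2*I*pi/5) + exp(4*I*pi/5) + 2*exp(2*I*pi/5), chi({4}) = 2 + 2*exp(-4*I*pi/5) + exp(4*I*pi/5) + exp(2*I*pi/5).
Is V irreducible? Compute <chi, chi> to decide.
Not irreducible (reducible): <chi, chi> = 10 > 1.

Reasoning: <chi, chi> = (1/|G|) sum_C |C| * |chi(C)|^2 = (1/5)[1*|6|^2 + 1*|2 + exp(-2*I*pi/5) + exp(-4*I*pi/5) + 2*exp(4*I*pi/5)|^2 + 1*|2 + 2*exp(-2*I*pi/5) + exp(-4*I*pi/5) + exp(2*I*pi/5)|^2 + 1*|2 + exp(-2*I*pi/5) + exp(4*I*pi/5) + 2*exp(2*I*pi/5)|^2 + 1*|2 + 2*exp(-4*I*pi/5) + exp(4*I*pi/5) + exp(2*I*pi/5)|^2]
  = (1/5)[(36) + (10 + 5*exp(-2*I*pi/5) + 8*exp(-4*I*pi/5) + 8*exp(4*I*pi/5) + 5*exp(2*I*pi/5)) + (10 + 8*exp(-2*I*pi/5) + 5*exp(-4*I*pi/5) + 5*exp(4*I*pi/5) + 8*exp(2*I*pi/5)) + (10 + 8*exp(-2*I*pi/5) + 5*exp(-4*I*pi/5) + 5*exp(4*I*pi/5) + 8*exp(2*I*pi/5)) + (10 + 5*exp(-2*I*pi/5) + 8*exp(-4*I*pi/5) + 8*exp(4*I*pi/5) + 5*exp(2*I*pi/5))] = 50/5 = 10.
(Exp terms are combined using exp(i*s)*conj(exp(i*t)) = exp(i*(s-t)), and sums of them are collapsed using the identity that for every m > 1 the m distinct m-th roots of unity sum to 0, e.g. 1 + exp(2*I*pi/3) + exp(-2*I*pi/3) = 0.)
A character is irreducible iff <chi, chi> = 1, so this representation is reducible.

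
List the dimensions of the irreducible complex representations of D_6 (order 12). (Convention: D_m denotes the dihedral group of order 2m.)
Dimensions: 1, 1, 1, 1, 2, 2

Derivation: There are 6 irreducibles (= number of conjugacy classes). Their dimensions d_i satisfy sum d_i^2 = |G| = 12: 1 + 1 + 1 + 1 + 4 + 4 = 12.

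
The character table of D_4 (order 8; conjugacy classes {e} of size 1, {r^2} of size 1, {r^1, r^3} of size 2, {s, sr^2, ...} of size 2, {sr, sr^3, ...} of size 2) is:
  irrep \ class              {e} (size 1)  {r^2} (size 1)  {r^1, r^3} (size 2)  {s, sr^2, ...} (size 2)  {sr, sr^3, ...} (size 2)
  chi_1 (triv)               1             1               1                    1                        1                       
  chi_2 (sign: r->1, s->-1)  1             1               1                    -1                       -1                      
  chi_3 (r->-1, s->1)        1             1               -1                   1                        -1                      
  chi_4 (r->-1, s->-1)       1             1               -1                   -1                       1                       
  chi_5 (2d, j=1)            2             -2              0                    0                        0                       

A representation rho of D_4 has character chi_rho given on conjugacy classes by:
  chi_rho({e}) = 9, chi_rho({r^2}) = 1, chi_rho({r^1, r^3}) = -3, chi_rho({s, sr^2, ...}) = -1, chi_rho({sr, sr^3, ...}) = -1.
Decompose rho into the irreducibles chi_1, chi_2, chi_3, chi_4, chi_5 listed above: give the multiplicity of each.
Multiplicities: chi_1: 0, chi_2: 1, chi_3: 2, chi_4: 2, chi_5: 2.

Use <chi_rho, chi> = (1/|G|) sum_C |C| * chi_rho(C) * conj(chi(C)) with |G| = 8 for each irreducible chi in the table:
  <chi_rho, chi_1> = (1/8)[1*(9)*conj(1) + 1*(1)*conj(1) + 2*(-3)*conj(1) + 2*(-1)*conj(1) + 2*(-1)*conj(1)]
      = (1/8)[(9) + (1) + (-6) + (-2) + (-2)] = 0/8 = 0
  <chi_rho, chi_2> = (1/8)[1*(9)*conj(1) + 1*(1)*conj(1) + 2*(-3)*conj(1) + 2*(-1)*conj(-1) + 2*(-1)*conj(-1)]
      = (1/8)[(9) + (1) + (-6) + (2) + (2)] = 8/8 = 1
  <chi_rho, chi_3> = (1/8)[1*(9)*conj(1) + 1*(1)*conj(1) + 2*(-3)*conj(-1) + 2*(-1)*conj(1) + 2*(-1)*conj(-1)]
      = (1/8)[(9) + (1) + (6) + (-2) + (2)] = 16/8 = 2
  <chi_rho, chi_4> = (1/8)[1*(9)*conj(1) + 1*(1)*conj(1) + 2*(-3)*conj(-1) + 2*(-1)*conj(-1) + 2*(-1)*conj(1)]
      = (1/8)[(9) + (1) + (6) + (2) + (-2)] = 16/8 = 2
  <chi_rho, chi_5> = (1/8)[1*(9)*conj(2) + 1*(1)*conj(-2) + 2*(-3)*conj(0) + 2*(-1)*conj(0) + 2*(-1)*conj(0)]
      = (1/8)[(18) + (-2) + (0) + (0) + (0)] = 16/8 = 2
Dimension check: dim(rho) = sum (mult * dim) = 0*1 + 1*1 + 2*1 + 2*1 + 2*2 = 9 = chi_rho(e) = 9.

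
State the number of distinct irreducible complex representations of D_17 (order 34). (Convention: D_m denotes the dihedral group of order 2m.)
10

Justification: The number of irreducible complex representations of a finite group equals its number of conjugacy classes. D_17 has 10 conjugacy classes ((n+3)/2 for n odd), so D_17 (order 34) has exactly 10 irreducible complex representations.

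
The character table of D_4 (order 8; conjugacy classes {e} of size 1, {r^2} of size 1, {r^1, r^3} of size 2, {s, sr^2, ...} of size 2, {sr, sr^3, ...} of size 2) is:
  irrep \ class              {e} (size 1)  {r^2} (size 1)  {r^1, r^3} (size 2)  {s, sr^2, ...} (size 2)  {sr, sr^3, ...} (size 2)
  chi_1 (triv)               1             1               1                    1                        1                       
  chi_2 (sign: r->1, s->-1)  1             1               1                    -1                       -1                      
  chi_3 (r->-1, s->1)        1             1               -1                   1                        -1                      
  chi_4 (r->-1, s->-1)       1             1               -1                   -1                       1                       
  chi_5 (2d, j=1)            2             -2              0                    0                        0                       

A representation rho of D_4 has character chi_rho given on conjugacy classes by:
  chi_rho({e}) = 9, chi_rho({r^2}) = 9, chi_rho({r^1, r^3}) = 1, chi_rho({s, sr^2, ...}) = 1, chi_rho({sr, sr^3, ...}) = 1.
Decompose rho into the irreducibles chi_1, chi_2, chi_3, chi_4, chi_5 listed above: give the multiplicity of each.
Multiplicities: chi_1: 3, chi_2: 2, chi_3: 2, chi_4: 2, chi_5: 0.

Why: Use <chi_rho, chi> = (1/|G|) sum_C |C| * chi_rho(C) * conj(chi(C)) with |G| = 8 for each irreducible chi in the table:
  <chi_rho, chi_1> = (1/8)[1*(9)*conj(1) + 1*(9)*conj(1) + 2*(1)*conj(1) + 2*(1)*conj(1) + 2*(1)*conj(1)]
      = (1/8)[(9) + (9) + (2) + (2) + (2)] = 24/8 = 3
  <chi_rho, chi_2> = (1/8)[1*(9)*conj(1) + 1*(9)*conj(1) + 2*(1)*conj(1) + 2*(1)*conj(-1) + 2*(1)*conj(-1)]
      = (1/8)[(9) + (9) + (2) + (-2) + (-2)] = 16/8 = 2
  <chi_rho, chi_3> = (1/8)[1*(9)*conj(1) + 1*(9)*conj(1) + 2*(1)*conj(-1) + 2*(1)*conj(1) + 2*(1)*conj(-1)]
      = (1/8)[(9) + (9) + (-2) + (2) + (-2)] = 16/8 = 2
  <chi_rho, chi_4> = (1/8)[1*(9)*conj(1) + 1*(9)*conj(1) + 2*(1)*conj(-1) + 2*(1)*conj(-1) + 2*(1)*conj(1)]
      = (1/8)[(9) + (9) + (-2) + (-2) + (2)] = 16/8 = 2
  <chi_rho, chi_5> = (1/8)[1*(9)*conj(2) + 1*(9)*conj(-2) + 2*(1)*conj(0) + 2*(1)*conj(0) + 2*(1)*conj(0)]
      = (1/8)[(18) + (-18) + (0) + (0) + (0)] = 0/8 = 0
Dimension check: dim(rho) = sum (mult * dim) = 3*1 + 2*1 + 2*1 + 2*1 + 0*2 = 9 = chi_rho(e) = 9.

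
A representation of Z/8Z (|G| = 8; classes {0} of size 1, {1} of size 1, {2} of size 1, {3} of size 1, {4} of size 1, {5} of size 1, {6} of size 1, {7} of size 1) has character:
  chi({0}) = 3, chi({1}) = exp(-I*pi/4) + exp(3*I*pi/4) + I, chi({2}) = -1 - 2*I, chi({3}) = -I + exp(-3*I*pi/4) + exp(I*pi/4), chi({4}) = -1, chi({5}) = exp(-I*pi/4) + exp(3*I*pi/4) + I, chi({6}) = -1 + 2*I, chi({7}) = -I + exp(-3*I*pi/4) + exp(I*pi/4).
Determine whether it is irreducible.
Not irreducible (reducible): <chi, chi> = 3 > 1.

<chi, chi> = (1/|G|) sum_C |C| * |chi(C)|^2 = (1/8)[1*|3|^2 + 1*|exp(-I*pi/4) + exp(3*I*pi/4) + I|^2 + 1*|-1 - 2*I|^2 + 1*|-I + exp(-3*I*pi/4) + exp(I*pi/4)|^2 + 1*|-1|^2 + 1*|exp(-I*pi/4) + exp(3*I*pi/4) + I|^2 + 1*|-1 + 2*I|^2 + 1*|-I + exp(-3*I*pi/4) + exp(I*pi/4)|^2]
  = (1/8)[(9) + (1) + (5) + (1) + (1) + (1) + (5) + (1)] = 24/8 = 3.
(Exp terms are combined using exp(i*s)*conj(exp(i*t)) = exp(i*(s-t)), and sums of them are collapsed using the identity that for every m > 1 the m distinct m-th roots of unity sum to 0, e.g. 1 + exp(2*I*pi/3) + exp(-2*I*pi/3) = 0.)
A character is irreducible iff <chi, chi> = 1, so this representation is reducible.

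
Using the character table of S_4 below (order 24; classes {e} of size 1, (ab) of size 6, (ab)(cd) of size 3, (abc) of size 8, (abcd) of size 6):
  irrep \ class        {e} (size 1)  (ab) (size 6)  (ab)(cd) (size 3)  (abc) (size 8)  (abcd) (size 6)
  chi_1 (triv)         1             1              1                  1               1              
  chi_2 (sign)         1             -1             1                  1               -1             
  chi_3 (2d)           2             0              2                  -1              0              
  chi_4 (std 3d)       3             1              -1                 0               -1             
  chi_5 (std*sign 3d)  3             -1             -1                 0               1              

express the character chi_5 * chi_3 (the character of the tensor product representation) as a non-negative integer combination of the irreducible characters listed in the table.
chi_5 tensor chi_3 = chi_4 + chi_5 (all other irreducibles have multiplicity 0).

Proof sketch: The character of a tensor product is the pointwise product (chi_5 * chi_3)(C) = chi_5(C) * chi_3(C):
  {e}: (3)*(2), (ab): (-1)*(0), (ab)(cd): (-1)*(2), (abc): (0)*(-1), (abcd): (1)*(0)
so (chi_5 * chi_3) takes values
  {e} -> 6, (ab) -> 0, (ab)(cd) -> -2, (abc) -> 0, (abcd) -> 0.
Now take the inner product of this character with each irreducible chi from the table, <chi_5*chi_3, chi> = (1/24) sum_C |C| (chi_5*chi_3)(C) conj(chi(C)):
  <chi_5*chi_3, chi_1> = (1/24)[1*(6)*conj(1) + 6*(0)*conj(1) + 3*(-2)*conj(1) + 8*(0)*conj(1) + 6*(0)*conj(1)]
      = (1/24)[(6) + (0) + (-6) + (0) + (0)] = 0/24 = 0
  <chi_5*chi_3, chi_2> = (1/24)[1*(6)*conj(1) + 6*(0)*conj(-1) + 3*(-2)*conj(1) + 8*(0)*conj(1) + 6*(0)*conj(-1)]
      = (1/24)[(6) + (0) + (-6) + (0) + (0)] = 0/24 = 0
  <chi_5*chi_3, chi_3> = (1/24)[1*(6)*conj(2) + 6*(0)*conj(0) + 3*(-2)*conj(2) + 8*(0)*conj(-1) + 6*(0)*conj(0)]
      = (1/24)[(12) + (0) + (-12) + (0) + (0)] = 0/24 = 0
  <chi_5*chi_3, chi_4> = (1/24)[1*(6)*conj(3) + 6*(0)*conj(1) + 3*(-2)*conj(-1) + 8*(0)*conj(0) + 6*(0)*conj(-1)]
      = (1/24)[(18) + (0) + (6) + (0) + (0)] = 24/24 = 1
  <chi_5*chi_3, chi_5> = (1/24)[1*(6)*conj(3) + 6*(0)*conj(-1) + 3*(-2)*conj(-1) + 8*(0)*conj(0) + 6*(0)*conj(1)]
      = (1/24)[(18) + (0) + (6) + (0) + (0)] = 24/24 = 1
Hence the multiplicities are chi_4: 1, chi_5: 1. Dimension check: dim(chi_5)*dim(chi_3) = 3*2 = 6 and sum (mult * dim) = 1*3 + 1*3 = 6.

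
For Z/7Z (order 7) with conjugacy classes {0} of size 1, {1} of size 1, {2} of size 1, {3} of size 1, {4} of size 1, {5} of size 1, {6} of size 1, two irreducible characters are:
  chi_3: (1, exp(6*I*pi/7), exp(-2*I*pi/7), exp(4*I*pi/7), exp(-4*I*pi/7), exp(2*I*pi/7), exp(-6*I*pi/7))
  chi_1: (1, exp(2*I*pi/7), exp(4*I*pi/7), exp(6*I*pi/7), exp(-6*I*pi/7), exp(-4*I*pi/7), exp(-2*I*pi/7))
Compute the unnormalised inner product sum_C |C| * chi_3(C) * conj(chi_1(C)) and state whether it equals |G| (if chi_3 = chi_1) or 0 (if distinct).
Sum = 0; so <chi_3, chi_1> = 0 (distinct irreducibles are orthogonal).

Argument: Compute term by term over conjugacy classes (|C| * chi_3(C) * conj(chi_1(C))):
  1*(1)*conj(1) + 1*(exp(6*I*pi/7))*conj(exp(2*I*pi/7)) + 1*(exp(-2*I*pi/7))*conj(exp(4*I*pi/7)) + 1*(exp(4*I*pi/7))*conj(exp(6*I*pi/7)) + 1*(exp(-4*I*pi/7))*conj(exp(-6*I*pi/7)) + 1*(exp(2*I*pi/7))*conj(exp(-4*I*pi/7)) + 1*(exp(-6*I*pi/7))*conj(exp(-2*I*pi/7))
  = (1) + (exp(4*I*pi/7)) + (exp(-6*I*pi/7)) + (exp(-2*I*pi/7)) + (exp(2*I*pi/7)) + (exp(6*I*pi/7)) + (exp(-4*I*pi/7))
  = 0.
(Exp terms are combined using exp(i*s)*conj(exp(i*t)) = exp(i*(s-t)), and sums of them are collapsed using the identity that for every m > 1 the m distinct m-th roots of unity sum to 0, e.g. 1 + exp(2*I*pi/3) + exp(-2*I*pi/3) = 0.)
Dividing by |G| = 7 gives 0/7 = 0, matching the row-orthogonality relation <chi_3, chi_1> = [chi_3 = chi_1].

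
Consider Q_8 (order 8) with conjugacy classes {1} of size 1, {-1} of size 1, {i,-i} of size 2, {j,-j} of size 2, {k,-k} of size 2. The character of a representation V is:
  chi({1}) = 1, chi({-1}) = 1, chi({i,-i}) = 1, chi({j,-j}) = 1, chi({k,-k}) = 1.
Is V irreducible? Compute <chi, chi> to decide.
Irreducible: <chi, chi> = 1.

Reasoning: <chi, chi> = (1/|G|) sum_C |C| * |chi(C)|^2 = (1/8)[1*|1|^2 + 1*|1|^2 + 2*|1|^2 + 2*|1|^2 + 2*|1|^2]
  = (1/8)[(1) + (1) + (2) + (2) + (2)] = 8/8 = 1.
A character is irreducible iff <chi, chi> = 1, so this representation is irreducible.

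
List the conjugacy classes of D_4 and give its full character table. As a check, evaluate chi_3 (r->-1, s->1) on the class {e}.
Conjugacy classes: {e} of size 1, {r^2} of size 1, {r^1, r^3} of size 2, {s, sr^2, ...} of size 2, {sr, sr^3, ...} of size 2.
Character table:
  irrep \ class              {e} (size 1)  {r^2} (size 1)  {r^1, r^3} (size 2)  {s, sr^2, ...} (size 2)  {sr, sr^3, ...} (size 2)
  chi_1 (triv)               1             1               1                    1                        1                       
  chi_2 (sign: r->1, s->-1)  1             1               1                    -1                       -1                      
  chi_3 (r->-1, s->1)        1             1               -1                   1                        -1                      
  chi_4 (r->-1, s->-1)       1             1               -1                   -1                       1                       
  chi_5 (2d, j=1)            2             -2              0                    0                        0                       

Spot check: chi_3 (r->-1, s->1) on {e} = 1.

Details: D_4 has order 2*4 = 8 with 5 conjugacy classes, hence 5 irreducibles. Sum of squared dims 1 + 1 + 1 + 1 + 4 = 8 = |G|. Linear characters come from the abelianisation; the 2-dimensional irreps have character r^k -> 2*cos(2*pi*j*k/4), reflections -> 0.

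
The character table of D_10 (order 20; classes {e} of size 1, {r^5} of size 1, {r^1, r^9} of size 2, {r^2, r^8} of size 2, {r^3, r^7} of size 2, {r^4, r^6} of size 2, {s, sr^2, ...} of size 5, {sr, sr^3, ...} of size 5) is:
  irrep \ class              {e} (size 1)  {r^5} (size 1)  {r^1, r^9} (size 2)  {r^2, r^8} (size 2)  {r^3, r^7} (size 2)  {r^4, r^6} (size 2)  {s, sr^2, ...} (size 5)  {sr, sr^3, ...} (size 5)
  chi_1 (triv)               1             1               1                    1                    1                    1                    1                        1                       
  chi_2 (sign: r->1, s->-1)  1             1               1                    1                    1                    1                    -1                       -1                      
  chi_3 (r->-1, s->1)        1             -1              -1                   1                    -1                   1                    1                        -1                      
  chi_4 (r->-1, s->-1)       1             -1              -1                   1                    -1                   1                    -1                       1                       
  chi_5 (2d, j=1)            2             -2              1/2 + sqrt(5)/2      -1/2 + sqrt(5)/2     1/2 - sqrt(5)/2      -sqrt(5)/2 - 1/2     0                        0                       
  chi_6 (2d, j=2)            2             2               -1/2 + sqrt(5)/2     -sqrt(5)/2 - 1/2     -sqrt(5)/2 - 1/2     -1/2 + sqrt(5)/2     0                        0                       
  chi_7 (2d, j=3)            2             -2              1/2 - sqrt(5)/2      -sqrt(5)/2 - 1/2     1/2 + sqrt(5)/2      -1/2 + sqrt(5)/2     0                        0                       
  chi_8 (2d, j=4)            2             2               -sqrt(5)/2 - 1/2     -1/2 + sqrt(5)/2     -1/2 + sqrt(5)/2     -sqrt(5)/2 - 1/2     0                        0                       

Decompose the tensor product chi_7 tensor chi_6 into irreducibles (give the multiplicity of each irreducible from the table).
chi_7 tensor chi_6 = chi_3 + chi_4 + chi_5 (all other irreducibles have multiplicity 0).

Details: The character of a tensor product is the pointwise product (chi_7 * chi_6)(C) = chi_7(C) * chi_6(C):
  {e}: (2)*(2), {r^5}: (-2)*(2), {r^1, r^9}: (1/2 - sqrt(5)/2)*(-1/2 + sqrt(5)/2), {r^2, r^8}: (-sqrt(5)/2 - 1/2)*(-sqrt(5)/2 - 1/2), {r^3, r^7}: (1/2 + sqrt(5)/2)*(-sqrt(5)/2 - 1/2), {r^4, r^6}: (-1/2 + sqrt(5)/2)*(-1/2 + sqrt(5)/2), {s, sr^2, ...}: (0)*(0), {sr, sr^3, ...}: (0)*(0)
so (chi_7 * chi_6) takes values
  {e} -> 4, {r^5} -> -4, {r^1, r^9} -> -3/2 + sqrt(5)/2, {r^2, r^8} -> sqrt(5)/2 + 3/2, {r^3, r^7} -> -3/2 - sqrt(5)/2, {r^4, r^6} -> 3/2 - sqrt(5)/2, {s, sr^2, ...} -> 0, {sr, sr^3, ...} -> 0.
Now take the inner product of this character with each irreducible chi from the table, <chi_7*chi_6, chi> = (1/20) sum_C |C| (chi_7*chi_6)(C) conj(chi(C)):
  <chi_7*chi_6, chi_1> = (1/20)[1*(4)*conj(1) + 1*(-4)*conj(1) + 2*(-3/2 + sqrt(5)/2)*conj(1) + 2*(sqrt(5)/2 + 3/2)*conj(1) + 2*(-3/2 - sqrt(5)/2)*conj(1) + 2*(3/2 - sqrt(5)/2)*conj(1) + 5*(0)*conj(1) + 5*(0)*conj(1)]
      = (1/20)[(4) + (-4) + (-3 + sqrt(5)) + (sqrt(5) + 3) + (-3 - sqrt(5)) + (3 - sqrt(5)) + (0) + (0)] = 0/20 = 0
  <chi_7*chi_6, chi_2> = (1/20)[1*(4)*conj(1) + 1*(-4)*conj(1) + 2*(-3/2 + sqrt(5)/2)*conj(1) + 2*(sqrt(5)/2 + 3/2)*conj(1) + 2*(-3/2 - sqrt(5)/2)*conj(1) + 2*(3/2 - sqrt(5)/2)*conj(1) + 5*(0)*conj(-1) + 5*(0)*conj(-1)]
      = (1/20)[(4) + (-4) + (-3 + sqrt(5)) + (sqrt(5) + 3) + (-3 - sqrt(5)) + (3 - sqrt(5)) + (0) + (0)] = 0/20 = 0
  <chi_7*chi_6, chi_3> = (1/20)[1*(4)*conj(1) + 1*(-4)*conj(-1) + 2*(-3/2 + sqrt(5)/2)*conj(-1) + 2*(sqrt(5)/2 + 3/2)*conj(1) + 2*(-3/2 - sqrt(5)/2)*conj(-1) + 2*(3/2 - sqrt(5)/2)*conj(1) + 5*(0)*conj(1) + 5*(0)*conj(-1)]
      = (1/20)[(4) + (4) + (3 - sqrt(5)) + (sqrt(5) + 3) + (sqrt(5) + 3) + (3 - sqrt(5)) + (0) + (0)] = 20/20 = 1
  <chi_7*chi_6, chi_4> = (1/20)[1*(4)*conj(1) + 1*(-4)*conj(-1) + 2*(-3/2 + sqrt(5)/2)*conj(-1) + 2*(sqrt(5)/2 + 3/2)*conj(1) + 2*(-3/2 - sqrt(5)/2)*conj(-1) + 2*(3/2 - sqrt(5)/2)*conj(1) + 5*(0)*conj(-1) + 5*(0)*conj(1)]
      = (1/20)[(4) + (4) + (3 - sqrt(5)) + (sqrt(5) + 3) + (sqrt(5) + 3) + (3 - sqrt(5)) + (0) + (0)] = 20/20 = 1
  <chi_7*chi_6, chi_5> = (1/20)[1*(4)*conj(2) + 1*(-4)*conj(-2) + 2*(-3/2 + sqrt(5)/2)*conj(1/2 + sqrt(5)/2) + 2*(sqrt(5)/2 + 3/2)*conj(-1/2 + sqrt(5)/2) + 2*(-3/2 - sqrt(5)/2)*conj(1/2 - sqrt(5)/2) + 2*(3/2 - sqrt(5)/2)*conj(-sqrt(5)/2 - 1/2) + 5*(0)*conj(0) + 5*(0)*conj(0)]
      = (1/20)[(8) + (8) + (1 - sqrt(5)) + (1 + sqrt(5)) + (1 + sqrt(5)) + (1 - sqrt(5)) + (0) + (0)] = 20/20 = 1
  <chi_7*chi_6, chi_6> = (1/20)[1*(4)*conj(2) + 1*(-4)*conj(2) + 2*(-3/2 + sqrt(5)/2)*conj(-1/2 + sqrt(5)/2) + 2*(sqrt(5)/2 + 3/2)*conj(-sqrt(5)/2 - 1/2) + 2*(-3/2 - sqrt(5)/2)*conj(-sqrt(5)/2 - 1/2) + 2*(3/2 - sqrt(5)/2)*conj(-1/2 + sqrt(5)/2) + 5*(0)*conj(0) + 5*(0)*conj(0)]
      = (1/20)[(8) + (-8) + (4 - 2*sqrt(5)) + (-2*sqrt(5) - 4) + (4 + 2*sqrt(5)) + (-4 + 2*sqrt(5)) + (0) + (0)] = 0/20 = 0
  <chi_7*chi_6, chi_7> = (1/20)[1*(4)*conj(2) + 1*(-4)*conj(-2) + 2*(-3/2 + sqrt(5)/2)*conj(1/2 - sqrt(5)/2) + 2*(sqrt(5)/2 + 3/2)*conj(-sqrt(5)/2 - 1/2) + 2*(-3/2 - sqrt(5)/2)*conj(1/2 + sqrt(5)/2) + 2*(3/2 - sqrt(5)/2)*conj(-1/2 + sqrt(5)/2) + 5*(0)*conj(0) + 5*(0)*conj(0)]
      = (1/20)[(8) + (8) + (-4 + 2*sqrt(5)) + (-2*sqrt(5) - 4) + (-2*sqrt(5) - 4) + (-4 + 2*sqrt(5)) + (0) + (0)] = 0/20 = 0
  <chi_7*chi_6, chi_8> = (1/20)[1*(4)*conj(2) + 1*(-4)*conj(2) + 2*(-3/2 + sqrt(5)/2)*conj(-sqrt(5)/2 - 1/2) + 2*(sqrt(5)/2 + 3/2)*conj(-1/2 + sqrt(5)/2) + 2*(-3/2 - sqrt(5)/2)*conj(-1/2 + sqrt(5)/2) + 2*(3/2 - sqrt(5)/2)*conj(-sqrt(5)/2 - 1/2) + 5*(0)*conj(0) + 5*(0)*conj(0)]
      = (1/20)[(8) + (-8) + (-1 + sqrt(5)) + (1 + sqrt(5)) + (-sqrt(5) - 1) + (1 - sqrt(5)) + (0) + (0)] = 0/20 = 0
Hence the multiplicities are chi_3: 1, chi_4: 1, chi_5: 1. Dimension check: dim(chi_7)*dim(chi_6) = 2*2 = 4 and sum (mult * dim) = 1*1 + 1*1 + 1*2 = 4.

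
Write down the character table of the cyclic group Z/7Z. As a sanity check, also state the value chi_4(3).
Character table of Z/7Z (irreps indexed chi_0,...,chi_6 with chi_k(m) = zeta_7^(k*m), zeta_7 = exp(2*pi*i/7)):
  irrep \ class  {0} (size 1)  {1} (size 1)    {2} (size 1)    {3} (size 1)    {4} (size 1)    {5} (size 1)    {6} (size 1)  
  chi_0          1             1               1               1               1               1               1             
  chi_1          1             exp(2*I*pi/7)   exp(4*I*pi/7)   exp(6*I*pi/7)   exp(-6*I*pi/7)  exp(-4*I*pi/7)  exp(-2*I*pi/7)
  chi_2          1             exp(4*I*pi/7)   exp(-6*I*pi/7)  exp(-2*I*pi/7)  exp(2*I*pi/7)   exp(6*I*pi/7)   exp(-4*I*pi/7)
  chi_3          1             exp(6*I*pi/7)   exp(-2*I*pi/7)  exp(4*I*pi/7)   exp(-4*I*pi/7)  exp(2*I*pi/7)   exp(-6*I*pi/7)
  chi_4          1             exp(-6*I*pi/7)  exp(2*I*pi/7)   exp(-4*I*pi/7)  exp(4*I*pi/7)   exp(-2*I*pi/7)  exp(6*I*pi/7) 
  chi_5          1             exp(-4*I*pi/7)  exp(6*I*pi/7)   exp(2*I*pi/7)   exp(-2*I*pi/7)  exp(-6*I*pi/7)  exp(4*I*pi/7) 
  chi_6          1             exp(-2*I*pi/7)  exp(-4*I*pi/7)  exp(-6*I*pi/7)  exp(6*I*pi/7)   exp(4*I*pi/7)   exp(2*I*pi/7) 

Spot check: chi_4(3) = zeta_7^(4*3) = zeta_7^12 = exp(-4*I*pi/7).

Solution. Z/7Z is abelian, so all 7 irreducible complex representations are 1-dimensional. They are given by chi_k(m) = zeta_7^(k*m) for k = 0,...,6. Row orthogonality: sum_m chi_k(m) conj(chi_l(m)) = 7 * [k = l].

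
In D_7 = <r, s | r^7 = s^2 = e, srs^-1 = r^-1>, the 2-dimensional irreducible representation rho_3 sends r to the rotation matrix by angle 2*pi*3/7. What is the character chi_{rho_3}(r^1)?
chi_{rho_3}(r^1) = 2*cos(2*pi*3*1/7) = -2*cos(pi/7)

Explanation: rho_3(r^1) is rotation by angle 2*pi*3*1/7, whose trace is 2*cos(2*pi*3*1/7) = -2*cos(pi/7).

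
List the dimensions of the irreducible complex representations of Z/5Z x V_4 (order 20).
Dimensions: 1, 1, 1, 1, 1, 1, 1, 1, 1, 1, 1, 1, 1, 1, 1, 1, 1, 1, 1, 1

Solution. There are 20 irreducibles (= number of conjugacy classes). Their dimensions d_i satisfy sum d_i^2 = |G| = 20: 1 + 1 + 1 + 1 + 1 + 1 + 1 + 1 + 1 + 1 + 1 + 1 + 1 + 1 + 1 + 1 + 1 + 1 + 1 + 1 = 20. (For the product with Z/5Z: each of the 5 1-dim characters of Z/5Z tensors with each irrep of V_4, giving 5 copies of each V_4-dimension.)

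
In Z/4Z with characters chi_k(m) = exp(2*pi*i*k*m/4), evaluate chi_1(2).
chi_1(2) = zeta_4^2 = -1

Solution. chi_1(2) = zeta_4^(1*2) = zeta_4^2. Since zeta_4^4 = 1, this equals zeta_4^2 = exp(2*pi*i*2/4) = -1.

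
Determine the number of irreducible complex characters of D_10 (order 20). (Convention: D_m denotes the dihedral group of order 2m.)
8

Argument: The number of irreducible complex representations of a finite group equals its number of conjugacy classes. D_10 has 8 conjugacy classes (n/2 + 3 for n even), so D_10 (order 20) has exactly 8 irreducible complex representations.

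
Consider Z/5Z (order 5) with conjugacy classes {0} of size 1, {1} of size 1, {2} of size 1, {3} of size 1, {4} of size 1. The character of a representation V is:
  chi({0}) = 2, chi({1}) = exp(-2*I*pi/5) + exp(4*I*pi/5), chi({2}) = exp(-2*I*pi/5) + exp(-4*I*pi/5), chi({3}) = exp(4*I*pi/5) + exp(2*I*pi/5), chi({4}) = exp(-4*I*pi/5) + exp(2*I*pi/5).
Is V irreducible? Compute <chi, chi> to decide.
Not irreducible (reducible): <chi, chi> = 2 > 1.

Proof sketch: <chi, chi> = (1/|G|) sum_C |C| * |chi(C)|^2 = (1/5)[1*|2|^2 + 1*|exp(-2*I*pi/5) + exp(4*I*pi/5)|^2 + 1*|exp(-2*I*pi/5) + exp(-4*I*pi/5)|^2 + 1*|exp(4*I*pi/5) + exp(2*I*pi/5)|^2 + 1*|exp(-4*I*pi/5) + exp(2*I*pi/5)|^2]
  = (1/5)[(4) + (2 + exp(-4*I*pi/5) + exp(4*I*pi/5)) + (2 + exp(-2*I*pi/5) + exp(2*I*pi/5)) + (2 + exp(-2*I*pi/5) + exp(2*I*pi/5)) + (2 + exp(-4*I*pi/5) + exp(4*I*pi/5))] = 10/5 = 2.
(Exp terms are combined using exp(i*s)*conj(exp(i*t)) = exp(i*(s-t)), and sums of them are collapsed using the identity that for every m > 1 the m distinct m-th roots of unity sum to 0, e.g. 1 + exp(2*I*pi/3) + exp(-2*I*pi/3) = 0.)
A character is irreducible iff <chi, chi> = 1, so this representation is reducible.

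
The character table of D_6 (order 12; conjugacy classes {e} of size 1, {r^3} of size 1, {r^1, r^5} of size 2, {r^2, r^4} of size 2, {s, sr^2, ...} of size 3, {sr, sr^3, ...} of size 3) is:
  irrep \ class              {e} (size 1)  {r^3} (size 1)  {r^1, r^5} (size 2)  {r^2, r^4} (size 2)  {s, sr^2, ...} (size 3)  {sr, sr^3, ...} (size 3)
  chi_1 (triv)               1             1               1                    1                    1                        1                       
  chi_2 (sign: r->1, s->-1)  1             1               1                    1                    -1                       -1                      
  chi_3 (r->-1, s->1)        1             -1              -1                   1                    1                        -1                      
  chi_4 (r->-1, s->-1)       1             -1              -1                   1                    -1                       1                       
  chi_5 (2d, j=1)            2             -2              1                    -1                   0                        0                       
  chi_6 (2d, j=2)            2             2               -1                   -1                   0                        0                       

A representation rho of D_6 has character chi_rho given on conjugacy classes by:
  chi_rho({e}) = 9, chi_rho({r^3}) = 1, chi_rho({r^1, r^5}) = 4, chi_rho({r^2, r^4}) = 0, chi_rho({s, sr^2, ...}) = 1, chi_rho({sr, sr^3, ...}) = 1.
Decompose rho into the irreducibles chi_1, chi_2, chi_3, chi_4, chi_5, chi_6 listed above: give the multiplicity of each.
Multiplicities: chi_1: 2, chi_2: 1, chi_3: 0, chi_4: 0, chi_5: 2, chi_6: 1.

Derivation: Use <chi_rho, chi> = (1/|G|) sum_C |C| * chi_rho(C) * conj(chi(C)) with |G| = 12 for each irreducible chi in the table:
  <chi_rho, chi_1> = (1/12)[1*(9)*conj(1) + 1*(1)*conj(1) + 2*(4)*conj(1) + 2*(0)*conj(1) + 3*(1)*conj(1) + 3*(1)*conj(1)]
      = (1/12)[(9) + (1) + (8) + (0) + (3) + (3)] = 24/12 = 2
  <chi_rho, chi_2> = (1/12)[1*(9)*conj(1) + 1*(1)*conj(1) + 2*(4)*conj(1) + 2*(0)*conj(1) + 3*(1)*conj(-1) + 3*(1)*conj(-1)]
      = (1/12)[(9) + (1) + (8) + (0) + (-3) + (-3)] = 12/12 = 1
  <chi_rho, chi_3> = (1/12)[1*(9)*conj(1) + 1*(1)*conj(-1) + 2*(4)*conj(-1) + 2*(0)*conj(1) + 3*(1)*conj(1) + 3*(1)*conj(-1)]
      = (1/12)[(9) + (-1) + (-8) + (0) + (3) + (-3)] = 0/12 = 0
  <chi_rho, chi_4> = (1/12)[1*(9)*conj(1) + 1*(1)*conj(-1) + 2*(4)*conj(-1) + 2*(0)*conj(1) + 3*(1)*conj(-1) + 3*(1)*conj(1)]
      = (1/12)[(9) + (-1) + (-8) + (0) + (-3) + (3)] = 0/12 = 0
  <chi_rho, chi_5> = (1/12)[1*(9)*conj(2) + 1*(1)*conj(-2) + 2*(4)*conj(1) + 2*(0)*conj(-1) + 3*(1)*conj(0) + 3*(1)*conj(0)]
      = (1/12)[(18) + (-2) + (8) + (0) + (0) + (0)] = 24/12 = 2
  <chi_rho, chi_6> = (1/12)[1*(9)*conj(2) + 1*(1)*conj(2) + 2*(4)*conj(-1) + 2*(0)*conj(-1) + 3*(1)*conj(0) + 3*(1)*conj(0)]
      = (1/12)[(18) + (2) + (-8) + (0) + (0) + (0)] = 12/12 = 1
Dimension check: dim(rho) = sum (mult * dim) = 2*1 + 1*1 + 0*1 + 0*1 + 2*2 + 1*2 = 9 = chi_rho(e) = 9.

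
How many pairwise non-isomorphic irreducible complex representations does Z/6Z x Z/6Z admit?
36

Details: The number of irreducible complex representations of a finite group equals its number of conjugacy classes. Z/6Z x Z/6Z is abelian of order 36, so every element is its own conjugacy class: 36 classes, so Z/6Z x Z/6Z (order 36) has exactly 36 irreducible complex representations.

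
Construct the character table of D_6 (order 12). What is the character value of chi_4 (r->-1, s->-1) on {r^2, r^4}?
Conjugacy classes: {e} of size 1, {r^3} of size 1, {r^1, r^5} of size 2, {r^2, r^4} of size 2, {s, sr^2, ...} of size 3, {sr, sr^3, ...} of size 3.
Character table:
  irrep \ class              {e} (size 1)  {r^3} (size 1)  {r^1, r^5} (size 2)  {r^2, r^4} (size 2)  {s, sr^2, ...} (size 3)  {sr, sr^3, ...} (size 3)
  chi_1 (triv)               1             1               1                    1                    1                        1                       
  chi_2 (sign: r->1, s->-1)  1             1               1                    1                    -1                       -1                      
  chi_3 (r->-1, s->1)        1             -1              -1                   1                    1                        -1                      
  chi_4 (r->-1, s->-1)       1             -1              -1                   1                    -1                       1                       
  chi_5 (2d, j=1)            2             -2              1                    -1                   0                        0                       
  chi_6 (2d, j=2)            2             2               -1                   -1                   0                        0                       

Spot check: chi_4 (r->-1, s->-1) on {r^2, r^4} = 1.

Working: D_6 has order 2*6 = 12 with 6 conjugacy classes, hence 6 irreducibles. Sum of squared dims 1 + 1 + 1 + 1 + 4 + 4 = 12 = |G|. Linear characters come from the abelianisation; the 2-dimensional irreps have character r^k -> 2*cos(2*pi*j*k/6), reflections -> 0.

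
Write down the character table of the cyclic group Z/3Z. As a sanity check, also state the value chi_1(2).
Character table of Z/3Z (irreps indexed chi_0,...,chi_2 with chi_k(m) = zeta_3^(k*m), zeta_3 = exp(2*pi*i/3)):
  irrep \ class  {0} (size 1)  {1} (size 1)    {2} (size 1)  
  chi_0          1             1               1             
  chi_1          1             exp(2*I*pi/3)   exp(-2*I*pi/3)
  chi_2          1             exp(-2*I*pi/3)  exp(2*I*pi/3) 

Spot check: chi_1(2) = zeta_3^(1*2) = zeta_3^2 = exp(-2*I*pi/3).

Solution. Z/3Z is abelian, so all 3 irreducible complex representations are 1-dimensional. They are given by chi_k(m) = zeta_3^(k*m) for k = 0,...,2. Row orthogonality: sum_m chi_k(m) conj(chi_l(m)) = 3 * [k = l].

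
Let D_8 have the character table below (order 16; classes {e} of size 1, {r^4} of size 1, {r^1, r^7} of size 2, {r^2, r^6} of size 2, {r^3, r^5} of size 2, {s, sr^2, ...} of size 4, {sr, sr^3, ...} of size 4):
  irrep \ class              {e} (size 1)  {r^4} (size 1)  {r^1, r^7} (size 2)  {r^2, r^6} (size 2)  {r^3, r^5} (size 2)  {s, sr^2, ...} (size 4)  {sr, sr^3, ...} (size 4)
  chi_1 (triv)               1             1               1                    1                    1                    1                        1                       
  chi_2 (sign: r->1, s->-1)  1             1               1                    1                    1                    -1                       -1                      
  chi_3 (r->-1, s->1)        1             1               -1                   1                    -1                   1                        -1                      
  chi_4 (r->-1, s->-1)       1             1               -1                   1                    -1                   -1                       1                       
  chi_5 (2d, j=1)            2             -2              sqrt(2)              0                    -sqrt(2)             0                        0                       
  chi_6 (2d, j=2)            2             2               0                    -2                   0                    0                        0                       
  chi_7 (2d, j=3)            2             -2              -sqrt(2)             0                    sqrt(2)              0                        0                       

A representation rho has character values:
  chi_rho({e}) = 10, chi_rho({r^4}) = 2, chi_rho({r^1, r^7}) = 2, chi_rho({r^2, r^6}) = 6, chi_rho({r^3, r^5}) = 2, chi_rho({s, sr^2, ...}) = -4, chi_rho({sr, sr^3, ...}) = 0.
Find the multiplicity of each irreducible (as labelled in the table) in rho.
Multiplicities: chi_1: 1, chi_2: 3, chi_3: 0, chi_4: 2, chi_5: 1, chi_6: 0, chi_7: 1.

Explanation: Use <chi_rho, chi> = (1/|G|) sum_C |C| * chi_rho(C) * conj(chi(C)) with |G| = 16 for each irreducible chi in the table:
  <chi_rho, chi_1> = (1/16)[1*(10)*conj(1) + 1*(2)*conj(1) + 2*(2)*conj(1) + 2*(6)*conj(1) + 2*(2)*conj(1) + 4*(-4)*conj(1) + 4*(0)*conj(1)]
      = (1/16)[(10) + (2) + (4) + (12) + (4) + (-16) + (0)] = 16/16 = 1
  <chi_rho, chi_2> = (1/16)[1*(10)*conj(1) + 1*(2)*conj(1) + 2*(2)*conj(1) + 2*(6)*conj(1) + 2*(2)*conj(1) + 4*(-4)*conj(-1) + 4*(0)*conj(-1)]
      = (1/16)[(10) + (2) + (4) + (12) + (4) + (16) + (0)] = 48/16 = 3
  <chi_rho, chi_3> = (1/16)[1*(10)*conj(1) + 1*(2)*conj(1) + 2*(2)*conj(-1) + 2*(6)*conj(1) + 2*(2)*conj(-1) + 4*(-4)*conj(1) + 4*(0)*conj(-1)]
      = (1/16)[(10) + (2) + (-4) + (12) + (-4) + (-16) + (0)] = 0/16 = 0
  <chi_rho, chi_4> = (1/16)[1*(10)*conj(1) + 1*(2)*conj(1) + 2*(2)*conj(-1) + 2*(6)*conj(1) + 2*(2)*conj(-1) + 4*(-4)*conj(-1) + 4*(0)*conj(1)]
      = (1/16)[(10) + (2) + (-4) + (12) + (-4) + (16) + (0)] = 32/16 = 2
  <chi_rho, chi_5> = (1/16)[1*(10)*conj(2) + 1*(2)*conj(-2) + 2*(2)*conj(sqrt(2)) + 2*(6)*conj(0) + 2*(2)*conj(-sqrt(2)) + 4*(-4)*conj(0) + 4*(0)*conj(0)]
      = (1/16)[(20) + (-4) + (4*sqrt(2)) + (0) + (-4*sqrt(2)) + (0) + (0)] = 16/16 = 1
  <chi_rho, chi_6> = (1/16)[1*(10)*conj(2) + 1*(2)*conj(2) + 2*(2)*conj(0) + 2*(6)*conj(-2) + 2*(2)*conj(0) + 4*(-4)*conj(0) + 4*(0)*conj(0)]
      = (1/16)[(20) + (4) + (0) + (-24) + (0) + (0) + (0)] = 0/16 = 0
  <chi_rho, chi_7> = (1/16)[1*(10)*conj(2) + 1*(2)*conj(-2) + 2*(2)*conj(-sqrt(2)) + 2*(6)*conj(0) + 2*(2)*conj(sqrt(2)) + 4*(-4)*conj(0) + 4*(0)*conj(0)]
      = (1/16)[(20) + (-4) + (-4*sqrt(2)) + (0) + (4*sqrt(2)) + (0) + (0)] = 16/16 = 1
Dimension check: dim(rho) = sum (mult * dim) = 1*1 + 3*1 + 0*1 + 2*1 + 1*2 + 0*2 + 1*2 = 10 = chi_rho(e) = 10.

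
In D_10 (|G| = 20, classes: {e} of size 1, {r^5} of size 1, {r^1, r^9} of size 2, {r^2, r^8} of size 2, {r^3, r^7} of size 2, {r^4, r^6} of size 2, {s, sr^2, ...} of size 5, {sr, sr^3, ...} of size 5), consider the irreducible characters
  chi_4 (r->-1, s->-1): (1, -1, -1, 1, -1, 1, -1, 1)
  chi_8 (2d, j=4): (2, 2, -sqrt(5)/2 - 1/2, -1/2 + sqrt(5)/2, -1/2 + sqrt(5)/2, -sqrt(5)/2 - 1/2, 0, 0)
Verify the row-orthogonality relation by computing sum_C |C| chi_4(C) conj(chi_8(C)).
Sum = 0; so <chi_4, chi_8> = 0 (distinct irreducibles are orthogonal).

Explanation: Compute term by term over conjugacy classes (|C| * chi_4(C) * conj(chi_8(C))):
  1*(1)*conj(2) + 1*(-1)*conj(2) + 2*(-1)*conj(-sqrt(5)/2 - 1/2) + 2*(1)*conj(-1/2 + sqrt(5)/2) + 2*(-1)*conj(-1/2 + sqrt(5)/2) + 2*(1)*conj(-sqrt(5)/2 - 1/2) + 5*(-1)*conj(0) + 5*(1)*conj(0)
  = (2) + (-2) + (1 + sqrt(5)) + (-1 + sqrt(5)) + (1 - sqrt(5)) + (-sqrt(5) - 1) + (0) + (0)
  = 0.
Dividing by |G| = 20 gives 0/20 = 0, matching the row-orthogonality relation <chi_4, chi_8> = [chi_4 = chi_8].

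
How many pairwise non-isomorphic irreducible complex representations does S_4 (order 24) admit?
5

Justification: The number of irreducible complex representations of a finite group equals its number of conjugacy classes. Conjugacy classes in S_4 correspond to cycle types, i.e. partitions of 4; there are p(4) = 5 of them, so S_4 (order 24) has exactly 5 irreducible complex representations.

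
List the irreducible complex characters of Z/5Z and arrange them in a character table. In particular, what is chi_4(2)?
Character table of Z/5Z (irreps indexed chi_0,...,chi_4 with chi_k(m) = zeta_5^(k*m), zeta_5 = exp(2*pi*i/5)):
  irrep \ class  {0} (size 1)  {1} (size 1)    {2} (size 1)    {3} (size 1)    {4} (size 1)  
  chi_0          1             1               1               1               1             
  chi_1          1             exp(2*I*pi/5)   exp(4*I*pi/5)   exp(-4*I*pi/5)  exp(-2*I*pi/5)
  chi_2          1             exp(4*I*pi/5)   exp(-2*I*pi/5)  exp(2*I*pi/5)   exp(-4*I*pi/5)
  chi_3          1             exp(-4*I*pi/5)  exp(2*I*pi/5)   exp(-2*I*pi/5)  exp(4*I*pi/5) 
  chi_4          1             exp(-2*I*pi/5)  exp(-4*I*pi/5)  exp(4*I*pi/5)   exp(2*I*pi/5) 

Spot check: chi_4(2) = zeta_5^(4*2) = zeta_5^8 = exp(-4*I*pi/5).

Argument: Z/5Z is abelian, so all 5 irreducible complex representations are 1-dimensional. They are given by chi_k(m) = zeta_5^(k*m) for k = 0,...,4. Row orthogonality: sum_m chi_k(m) conj(chi_l(m)) = 5 * [k = l].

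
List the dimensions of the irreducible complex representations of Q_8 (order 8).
Dimensions: 1, 1, 1, 1, 2

Explanation: There are 5 irreducibles (= number of conjugacy classes). Their dimensions d_i satisfy sum d_i^2 = |G| = 8: 1 + 1 + 1 + 1 + 4 = 8.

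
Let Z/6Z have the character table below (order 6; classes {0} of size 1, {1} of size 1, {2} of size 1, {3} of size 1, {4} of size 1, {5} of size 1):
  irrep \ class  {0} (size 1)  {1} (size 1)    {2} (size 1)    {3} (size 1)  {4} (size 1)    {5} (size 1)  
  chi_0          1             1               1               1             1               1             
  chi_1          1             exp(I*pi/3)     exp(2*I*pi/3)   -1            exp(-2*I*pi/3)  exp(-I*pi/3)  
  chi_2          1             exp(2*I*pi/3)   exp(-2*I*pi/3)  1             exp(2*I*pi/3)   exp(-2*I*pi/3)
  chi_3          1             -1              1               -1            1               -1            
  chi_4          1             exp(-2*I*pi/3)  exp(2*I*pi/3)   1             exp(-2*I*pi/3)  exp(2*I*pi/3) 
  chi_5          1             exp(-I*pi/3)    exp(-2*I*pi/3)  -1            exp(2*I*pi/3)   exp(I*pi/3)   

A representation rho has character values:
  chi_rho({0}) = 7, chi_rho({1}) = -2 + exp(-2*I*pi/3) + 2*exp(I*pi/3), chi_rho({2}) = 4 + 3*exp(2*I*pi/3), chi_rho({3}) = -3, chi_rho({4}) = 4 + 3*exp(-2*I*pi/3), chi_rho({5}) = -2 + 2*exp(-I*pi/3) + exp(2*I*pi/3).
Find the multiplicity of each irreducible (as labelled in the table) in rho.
Multiplicities: chi_0: 1, chi_1: 2, chi_2: 0, chi_3: 3, chi_4: 1, chi_5: 0.

Use <chi_rho, chi> = (1/|G|) sum_C |C| * chi_rho(C) * conj(chi(C)) with |G| = 6 for each irreducible chi in the table:
  <chi_rho, chi_0> = (1/6)[1*(7)*conj(1) + 1*(-2 + exp(-2*I*pi/3) + 2*exp(I*pi/3))*conj(1) + 1*(4 + 3*exp(2*I*pi/3))*conj(1) + 1*(-3)*conj(1) + 1*(4 + 3*exp(-2*I*pi/3))*conj(1) + 1*(-2 + 2*exp(-I*pi/3) + exp(2*I*pi/3))*conj(1)]
      = (1/6)[(7) + (-2 + exp(-2*I*pi/3) + 2*exp(I*pi/3)) + (4 + 3*exp(2*I*pi/3)) + (-3) + (4 + 3*exp(-2*I*pi/3)) + (-2 + 2*exp(-I*pi/3) + exp(2*I*pi/3))] = 6/6 = 1
  <chi_rho, chi_1> = (1/6)[1*(7)*conj(1) + 1*(-2 + exp(-2*I*pi/3) + 2*exp(I*pi/3))*conj(exp(I*pi/3)) + 1*(4 + 3*exp(2*I*pi/3))*conj(exp(2*I*pi/3)) + 1*(-3)*conj(-1) + 1*(4 + 3*exp(-2*I*pi/3))*conj(exp(-2*I*pi/3)) + 1*(-2 + 2*exp(-I*pi/3) + exp(2*I*pi/3))*conj(exp(-I*pi/3))]
      = (1/6)[(7) + (1 - 2*exp(-I*pi/3)) + (3 + 4*exp(-2*I*pi/3)) + (3) + (3 + 4*exp(2*I*pi/3)) + (1 - 2*exp(I*pi/3))] = 12/6 = 2
  <chi_rho, chi_2> = (1/6)[1*(7)*conj(1) + 1*(-2 + exp(-2*I*pi/3) + 2*exp(I*pi/3))*conj(exp(2*I*pi/3)) + 1*(4 + 3*exp(2*I*pi/3))*conj(exp(-2*I*pi/3)) + 1*(-3)*conj(1) + 1*(4 + 3*exp(-2*I*pi/3))*conj(exp(2*I*pi/3)) + 1*(-2 + 2*exp(-I*pi/3) + exp(2*I*pi/3))*conj(exp(-2*I*pi/3))]
      = (1/6)[(7) + (2*exp(-I*pi/3) + exp(2*I*pi/3) - 2*exp(-2*I*pi/3)) + (3*exp(-2*I*pi/3) + 4*exp(2*I*pi/3)) + (-3) + (4*exp(-2*I*pi/3) + 3*exp(2*I*pi/3)) + (-2*exp(2*I*pi/3) + exp(-2*I*pi/3) + 2*exp(I*pi/3))] = 0/6 = 0
  <chi_rho, chi_3> = (1/6)[1*(7)*conj(1) + 1*(-2 + exp(-2*I*pi/3) + 2*exp(I*pi/3))*conj(-1) + 1*(4 + 3*exp(2*I*pi/3))*conj(1) + 1*(-3)*conj(-1) + 1*(4 + 3*exp(-2*I*pi/3))*conj(1) + 1*(-2 + 2*exp(-I*pi/3) + exp(2*I*pi/3))*conj(-1)]
      = (1/6)[(7) + (2 - 2*exp(I*pi/3) - exp(-2*I*pi/3)) + (4 + 3*exp(2*I*pi/3)) + (3) + (4 + 3*exp(-2*I*pi/3)) + (2 - exp(2*I*pi/3) - 2*exp(-I*pi/3))] = 18/6 = 3
  <chi_rho, chi_4> = (1/6)[1*(7)*conj(1) + 1*(-2 + exp(-2*I*pi/3) + 2*exp(I*pi/3))*conj(exp(-2*I*pi/3)) + 1*(4 + 3*exp(2*I*pi/3))*conj(exp(2*I*pi/3)) + 1*(-3)*conj(1) + 1*(4 + 3*exp(-2*I*pi/3))*conj(exp(-2*I*pi/3)) + 1*(-2 + 2*exp(-I*pi/3) + exp(2*I*pi/3))*conj(exp(2*I*pi/3))]
      = (1/6)[(7) + (-1 - 2*exp(2*I*pi/3)) + (3 + 4*exp(-2*I*pi/3)) + (-3) + (3 + 4*exp(2*I*pi/3)) + (-1 - 2*exp(-2*I*pi/3))] = 6/6 = 1
  <chi_rho, chi_5> = (1/6)[1*(7)*conj(1) + 1*(-2 + exp(-2*I*pi/3) + 2*exp(I*pi/3))*conj(exp(-I*pi/3)) + 1*(4 + 3*exp(2*I*pi/3))*conj(exp(-2*I*pi/3)) + 1*(-3)*conj(-1) + 1*(4 + 3*exp(-2*I*pi/3))*conj(exp(2*I*pi/3)) + 1*(-2 + 2*exp(-I*pi/3) + exp(2*I*pi/3))*conj(exp(I*pi/3))]
      = (1/6)[(7) + (-2*exp(I*pi/3) + exp(-I*pi/3) + 2*exp(2*I*pi/3)) + (3*exp(-2*I*pi/3) + 4*exp(2*I*pi/3)) + (3) + (4*exp(-2*I*pi/3) + 3*exp(2*I*pi/3)) + (2*exp(-2*I*pi/3) + exp(I*pi/3) - 2*exp(-I*pi/3))] = 0/6 = 0
(Exp terms are combined using exp(i*s)*conj(exp(i*t)) = exp(i*(s-t)), and sums of them are collapsed using the identity that for every m > 1 the m distinct m-th roots of unity sum to 0, e.g. 1 + exp(2*I*pi/3) + exp(-2*I*pi/3) = 0.)
Dimension check: dim(rho) = sum (mult * dim) = 1*1 + 2*1 + 0*1 + 3*1 + 1*1 + 0*1 = 7 = chi_rho(e) = 7.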